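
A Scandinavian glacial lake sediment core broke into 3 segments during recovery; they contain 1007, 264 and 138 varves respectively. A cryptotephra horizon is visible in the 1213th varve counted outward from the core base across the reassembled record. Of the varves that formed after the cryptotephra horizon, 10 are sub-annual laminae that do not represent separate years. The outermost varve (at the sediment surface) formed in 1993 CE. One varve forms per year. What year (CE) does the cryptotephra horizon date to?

1807 CE

Total varves = 1007 + 264 + 138 = 1409.
1409 − 1213 = 196 varves lie beyond the cryptotephra horizon toward the sediment surface.
Excluding 10 false varves: 196 − 10 = 186.
The varve at the sediment surface is 1993 CE, so the cryptotephra horizon dates to 1993 − 186 = 1807 CE.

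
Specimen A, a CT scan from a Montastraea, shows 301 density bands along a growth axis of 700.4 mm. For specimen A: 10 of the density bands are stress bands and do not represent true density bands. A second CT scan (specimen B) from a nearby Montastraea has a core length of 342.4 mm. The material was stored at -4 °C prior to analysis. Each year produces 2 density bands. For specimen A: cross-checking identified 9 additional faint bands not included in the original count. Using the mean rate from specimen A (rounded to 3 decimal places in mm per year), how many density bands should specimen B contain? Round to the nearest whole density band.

Specimen A: adjusted count: 301 − 10 + 9 = 300 density bands.
Specimen A: with 2 density bands per year, 300 / 2 = 150 years.
A: Extension rate ≈ 700.4 / 150 = 4.669 mm/yr.
Specimen B: 342.4 mm / 4.669 mm per year = 73.33 years; at 2 density bands per year that is 73.33 × 2 ≈ 147 density bands.

147 density bands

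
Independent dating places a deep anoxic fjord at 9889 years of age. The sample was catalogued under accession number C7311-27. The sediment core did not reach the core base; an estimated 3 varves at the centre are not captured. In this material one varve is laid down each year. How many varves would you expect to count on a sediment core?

At one varve per year, 9889 years correspond to 9889 varves.
Subtracting the 3 varves not captured gives 9889 − 3 = 9886 varves in the record.

9886 varves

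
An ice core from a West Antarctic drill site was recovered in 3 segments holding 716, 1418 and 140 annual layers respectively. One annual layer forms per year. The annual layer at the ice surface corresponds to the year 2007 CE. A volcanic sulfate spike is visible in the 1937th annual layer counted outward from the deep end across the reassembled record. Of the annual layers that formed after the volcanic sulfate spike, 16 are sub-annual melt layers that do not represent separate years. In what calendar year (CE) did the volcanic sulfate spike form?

1686 CE

Total annual layers = 716 + 1418 + 140 = 2274.
2274 − 1937 = 337 annual layers lie beyond the volcanic sulfate spike toward the ice surface.
337 − 16 false = 321 true annual layers after the volcanic sulfate spike.
2007 − 321 = 1686 CE.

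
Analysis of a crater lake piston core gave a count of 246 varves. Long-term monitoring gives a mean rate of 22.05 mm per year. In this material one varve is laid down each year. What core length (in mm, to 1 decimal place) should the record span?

The record spans 246 years at 22.05 mm per year.
246 years at 22.05 mm/year gives 22.05 × 246 = 5424.3 mm.

5424.3 mm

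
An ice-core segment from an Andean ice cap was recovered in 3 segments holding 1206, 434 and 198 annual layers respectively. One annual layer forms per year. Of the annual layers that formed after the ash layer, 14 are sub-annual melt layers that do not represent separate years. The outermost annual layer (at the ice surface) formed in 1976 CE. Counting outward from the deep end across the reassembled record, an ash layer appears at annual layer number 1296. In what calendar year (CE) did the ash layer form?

Total annual layers = 1206 + 434 + 198 = 1838.
Between annual layer 1296 and the ice surface there are 1838 − 1296 = 542 annual layers.
Excluding 14 false annual layers: 542 − 14 = 528.
The annual layer at the ice surface is 1976 CE, so the ash layer dates to 1976 − 528 = 1448 CE.

1448 CE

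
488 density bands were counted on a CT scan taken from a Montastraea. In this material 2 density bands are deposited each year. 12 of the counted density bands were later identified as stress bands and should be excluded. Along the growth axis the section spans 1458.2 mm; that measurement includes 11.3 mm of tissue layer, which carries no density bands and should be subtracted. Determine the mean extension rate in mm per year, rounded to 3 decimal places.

6.079 mm per year

Adjusted count: 488 − 12 = 476 density bands.
Dividing by 2 density bands per year: 476 / 2 = 238 years.
Net length = 1458.2 − 11.3 = 1446.9 mm.
Extension rate ≈ 1446.9 / 238 = 6.079 mm per year.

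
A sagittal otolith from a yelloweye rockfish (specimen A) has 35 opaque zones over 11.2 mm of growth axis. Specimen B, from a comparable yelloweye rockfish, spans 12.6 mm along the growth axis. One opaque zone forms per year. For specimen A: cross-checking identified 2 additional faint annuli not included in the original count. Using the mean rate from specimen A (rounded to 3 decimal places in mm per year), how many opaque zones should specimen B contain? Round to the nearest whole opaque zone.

Specimen A: correcting the raw count gives 35 + 2 = 37 true opaque zones.
A: 11.2 mm over 37 years gives 11.2 / 37 ≈ 0.303 mm/yr.
B spans 12.6 / 0.303 = 41.58 years ≈ 42 opaque zones.

42 opaque zones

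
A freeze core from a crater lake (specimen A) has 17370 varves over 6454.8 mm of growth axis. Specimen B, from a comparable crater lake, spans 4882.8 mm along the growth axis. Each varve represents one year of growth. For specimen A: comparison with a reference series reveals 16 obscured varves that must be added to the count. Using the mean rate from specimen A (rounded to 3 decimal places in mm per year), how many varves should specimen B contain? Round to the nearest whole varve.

Specimen A: after corrections the count is 17370 + 16 = 17386 varves.
A: Extension rate ≈ 6454.8 / 17386 = 0.371 mm/yr.
Specimen B: 4882.8 mm / 0.371 mm per year = 13161.19 years ≈ 13161 varves.

13161 varves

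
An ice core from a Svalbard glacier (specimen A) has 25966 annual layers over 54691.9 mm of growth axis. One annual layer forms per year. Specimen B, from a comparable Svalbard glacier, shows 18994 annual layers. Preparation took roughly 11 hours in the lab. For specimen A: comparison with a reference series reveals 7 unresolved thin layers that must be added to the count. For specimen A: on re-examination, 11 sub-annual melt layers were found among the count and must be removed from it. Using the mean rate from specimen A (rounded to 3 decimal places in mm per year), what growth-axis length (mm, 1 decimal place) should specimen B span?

40020.4 mm

Specimen A: adjusted count: 25966 − 11 + 7 = 25962 annual layers.
A: 54691.9 mm over 25962 years gives 54691.9 / 25962 ≈ 2.107 mm/year.
B's length ≈ 2.107 × 18994 = 40020.4 mm.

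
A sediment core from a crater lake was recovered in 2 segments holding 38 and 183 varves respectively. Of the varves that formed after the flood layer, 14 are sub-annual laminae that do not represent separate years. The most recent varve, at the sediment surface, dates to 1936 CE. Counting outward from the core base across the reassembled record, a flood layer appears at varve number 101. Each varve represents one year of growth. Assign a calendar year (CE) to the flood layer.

1830 CE

Total varves = 38 + 183 = 221.
221 − 101 = 120 varves lie beyond the flood layer toward the sediment surface.
Removing the 14 false varves leaves 120 − 14 = 106 true varves beyond the flood layer.
1936 − 106 = 1830 CE.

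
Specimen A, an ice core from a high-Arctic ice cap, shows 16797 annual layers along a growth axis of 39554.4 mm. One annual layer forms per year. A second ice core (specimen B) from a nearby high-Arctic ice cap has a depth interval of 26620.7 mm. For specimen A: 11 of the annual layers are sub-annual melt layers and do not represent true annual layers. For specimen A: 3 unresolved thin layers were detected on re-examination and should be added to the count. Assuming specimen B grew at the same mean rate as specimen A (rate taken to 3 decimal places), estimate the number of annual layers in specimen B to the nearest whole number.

Specimen A: correcting the raw count gives 16797 − 11 + 3 = 16789 true annual layers.
A: Extension rate ≈ 39554.4 / 16789 = 2.356 mm per year.
For B, 26620.7 / 2.356 = 11299.11 years ≈ 11299 annual layers.

11299 annual layers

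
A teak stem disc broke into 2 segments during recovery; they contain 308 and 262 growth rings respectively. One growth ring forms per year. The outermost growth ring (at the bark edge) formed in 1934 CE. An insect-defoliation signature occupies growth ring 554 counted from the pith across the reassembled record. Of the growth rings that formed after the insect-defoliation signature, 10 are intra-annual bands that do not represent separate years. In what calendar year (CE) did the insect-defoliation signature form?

Total growth rings = 308 + 262 = 570.
570 − 554 = 16 growth rings lie beyond the insect-defoliation signature toward the bark edge.
Excluding 10 false growth rings: 16 − 10 = 6.
The growth ring at the bark edge is 1934 CE, so the insect-defoliation signature dates to 1934 − 6 = 1928 CE.

1928 CE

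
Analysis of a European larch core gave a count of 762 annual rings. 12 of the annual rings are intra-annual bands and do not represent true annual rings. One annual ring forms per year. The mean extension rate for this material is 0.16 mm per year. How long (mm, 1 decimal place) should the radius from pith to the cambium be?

True annual ring count = 762 − 12 = 750.
Length ≈ 0.16 × 750 = 120.0 mm.

120.0 mm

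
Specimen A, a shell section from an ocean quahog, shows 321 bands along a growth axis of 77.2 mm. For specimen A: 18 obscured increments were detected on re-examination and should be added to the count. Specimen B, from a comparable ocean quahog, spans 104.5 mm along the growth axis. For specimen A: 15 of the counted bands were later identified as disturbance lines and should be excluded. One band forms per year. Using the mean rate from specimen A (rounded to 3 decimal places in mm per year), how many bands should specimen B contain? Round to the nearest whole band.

439 bands

Specimen A: true band count = 321 − 15 + 18 = 324.
A: Mean rate = 77.2 mm / 324 years ≈ 0.238 mm/yr.
Specimen B: 104.5 mm / 0.238 mm per year = 439.08 years ≈ 439 bands.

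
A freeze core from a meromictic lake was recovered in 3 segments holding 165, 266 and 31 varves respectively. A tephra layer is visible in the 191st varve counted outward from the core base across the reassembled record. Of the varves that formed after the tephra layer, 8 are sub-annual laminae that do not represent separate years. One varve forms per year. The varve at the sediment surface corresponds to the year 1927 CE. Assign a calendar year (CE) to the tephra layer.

1664 CE

Total varves = 165 + 266 + 31 = 462.
462 − 191 = 271 varves lie beyond the tephra layer toward the sediment surface.
Excluding 8 false varves: 271 − 8 = 263.
The varve at the sediment surface is 1927 CE, so the tephra layer dates to 1927 − 263 = 1664 CE.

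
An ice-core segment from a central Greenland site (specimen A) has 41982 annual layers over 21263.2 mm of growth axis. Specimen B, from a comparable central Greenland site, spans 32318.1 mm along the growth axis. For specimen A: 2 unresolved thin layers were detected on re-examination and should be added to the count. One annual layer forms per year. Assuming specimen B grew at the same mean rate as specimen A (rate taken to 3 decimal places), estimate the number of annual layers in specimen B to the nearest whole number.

Specimen A: after corrections the count is 41982 + 2 = 41984 annual layers.
A: 21263.2 mm over 41984 years gives 21263.2 / 41984 ≈ 0.506 mm/yr.
B spans 32318.1 / 0.506 = 63869.76 years ≈ 63870 annual layers.

63870 annual layers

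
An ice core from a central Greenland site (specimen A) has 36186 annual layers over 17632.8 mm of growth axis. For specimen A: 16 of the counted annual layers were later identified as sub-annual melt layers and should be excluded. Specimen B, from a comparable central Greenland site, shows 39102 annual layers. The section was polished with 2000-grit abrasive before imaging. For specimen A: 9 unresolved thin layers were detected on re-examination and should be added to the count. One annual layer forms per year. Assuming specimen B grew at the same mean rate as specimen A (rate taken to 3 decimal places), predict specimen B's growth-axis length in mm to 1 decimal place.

Specimen A: correcting the raw count gives 36186 − 16 + 9 = 36179 true annual layers.
A: Extension rate ≈ 17632.8 / 36179 = 0.487 mm per year.
B's length ≈ 0.487 × 39102 = 19042.7 mm.

19042.7 mm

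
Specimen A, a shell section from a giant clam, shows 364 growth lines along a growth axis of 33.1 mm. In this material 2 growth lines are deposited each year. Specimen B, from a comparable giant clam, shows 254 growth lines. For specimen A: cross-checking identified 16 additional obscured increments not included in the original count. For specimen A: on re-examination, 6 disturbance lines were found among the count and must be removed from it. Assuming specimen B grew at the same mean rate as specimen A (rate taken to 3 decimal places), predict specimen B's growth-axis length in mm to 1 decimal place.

Specimen A: correcting the raw count gives 364 − 6 + 16 = 374 true growth lines.
Specimen A: dividing by 2 growth lines per year: 374 / 2 = 187 years.
A: Mean rate = 33.1 mm / 187 years ≈ 0.177 mm per year.
Specimen B: with 2 growth lines per year, 254 / 2 = 127 years. For B, 0.177 mm/year × 127 years = 22.5 mm.

22.5 mm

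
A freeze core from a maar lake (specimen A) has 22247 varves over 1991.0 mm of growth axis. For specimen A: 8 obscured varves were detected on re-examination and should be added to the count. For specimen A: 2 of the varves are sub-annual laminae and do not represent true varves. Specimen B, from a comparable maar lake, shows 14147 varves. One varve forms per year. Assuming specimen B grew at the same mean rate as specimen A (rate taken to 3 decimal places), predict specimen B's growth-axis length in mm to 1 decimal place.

Specimen A: adjusted count: 22247 − 2 + 8 = 22253 varves.
A: Extension rate ≈ 1991.0 / 22253 = 0.089 mm/yr.
For B, 0.089 mm/year × 14147 years = 1259.1 mm.

1259.1 mm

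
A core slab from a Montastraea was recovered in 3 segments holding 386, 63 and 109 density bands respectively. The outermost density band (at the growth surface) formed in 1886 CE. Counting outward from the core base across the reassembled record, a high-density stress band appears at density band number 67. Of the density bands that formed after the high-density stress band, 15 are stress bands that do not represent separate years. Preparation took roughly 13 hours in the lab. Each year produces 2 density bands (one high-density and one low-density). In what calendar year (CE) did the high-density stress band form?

Total density bands = 386 + 63 + 109 = 558.
Between density band 67 and the growth surface there are 558 − 67 = 491 density bands.
Excluding 15 false density bands: 491 − 15 = 476.
With 2 density bands per year, 476 / 2 = 238 years.
The density band at the growth surface is 1886 CE, so the high-density stress band dates to 1886 − 238 = 1648 CE.

1648 CE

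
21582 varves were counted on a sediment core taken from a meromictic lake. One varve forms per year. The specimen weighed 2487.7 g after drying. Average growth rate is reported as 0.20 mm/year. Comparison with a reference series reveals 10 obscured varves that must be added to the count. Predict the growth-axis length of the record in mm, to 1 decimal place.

Correcting the raw count gives 21582 + 10 = 21592 true varves.
Predicted length = 0.20 mm/year × 21592 years = 4318.4 mm.

4318.4 mm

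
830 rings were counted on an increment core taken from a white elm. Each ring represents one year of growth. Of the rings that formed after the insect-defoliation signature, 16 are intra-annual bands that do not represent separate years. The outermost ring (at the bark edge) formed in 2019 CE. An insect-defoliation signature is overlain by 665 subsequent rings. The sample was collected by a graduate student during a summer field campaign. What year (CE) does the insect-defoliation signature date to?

There are 665 rings younger than the insect-defoliation signature.
665 − 16 false = 649 true rings after the insect-defoliation signature.
The ring at the bark edge is 2019 CE, so the insect-defoliation signature dates to 2019 − 649 = 1370 CE.

1370 CE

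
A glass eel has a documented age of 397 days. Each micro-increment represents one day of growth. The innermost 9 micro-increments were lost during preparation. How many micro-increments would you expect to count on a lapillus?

388 micro-increments

One micro-increment per day gives 397 micro-increments over 397 days.
Subtracting the 9 micro-increments not captured gives 397 − 9 = 388 micro-increments in the record.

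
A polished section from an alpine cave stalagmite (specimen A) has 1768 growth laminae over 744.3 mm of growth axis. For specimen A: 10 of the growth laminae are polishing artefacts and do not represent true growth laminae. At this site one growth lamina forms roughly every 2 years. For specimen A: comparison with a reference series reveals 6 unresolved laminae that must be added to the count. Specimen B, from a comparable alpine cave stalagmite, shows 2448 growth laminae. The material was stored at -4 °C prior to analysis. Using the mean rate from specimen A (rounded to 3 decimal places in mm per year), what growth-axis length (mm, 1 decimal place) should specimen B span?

Specimen A: correcting the raw count gives 1768 − 10 + 6 = 1764 true growth laminae.
Specimen A: at 2 years per growth lamina, 1764 × 2 = 3528 years.
A: Mean rate = 744.3 mm / 3528 years ≈ 0.211 mm/year.
Specimen B: 2448 growth laminae at 2 years each span 2448 × 2 = 4896 years. Length of B = 0.211 × 4896 = 1033.1 mm.

1033.1 mm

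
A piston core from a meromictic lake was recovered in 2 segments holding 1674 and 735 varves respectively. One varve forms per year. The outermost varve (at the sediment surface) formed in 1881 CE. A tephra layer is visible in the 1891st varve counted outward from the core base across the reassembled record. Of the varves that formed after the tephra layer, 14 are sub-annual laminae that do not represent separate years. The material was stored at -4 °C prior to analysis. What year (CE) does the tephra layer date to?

1377 CE

Total varves = 1674 + 735 = 2409.
2409 − 1891 = 518 varves lie beyond the tephra layer toward the sediment surface.
518 − 14 false = 504 true varves after the tephra layer.
1881 − 504 = 1377 CE.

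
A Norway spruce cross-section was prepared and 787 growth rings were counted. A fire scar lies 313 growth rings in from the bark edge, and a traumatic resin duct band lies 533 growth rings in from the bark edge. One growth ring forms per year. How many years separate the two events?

220 years

533 − 313 = 220 growth rings lie between the two events.
That is 220 years at one growth ring per year.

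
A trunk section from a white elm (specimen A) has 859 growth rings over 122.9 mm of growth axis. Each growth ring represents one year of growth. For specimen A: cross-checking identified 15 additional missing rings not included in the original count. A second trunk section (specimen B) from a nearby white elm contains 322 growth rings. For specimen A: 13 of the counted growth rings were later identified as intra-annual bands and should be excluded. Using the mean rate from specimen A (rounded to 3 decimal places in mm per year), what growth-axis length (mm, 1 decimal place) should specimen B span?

Specimen A: correcting the raw count gives 859 − 13 + 15 = 861 true growth rings.
A: 122.9 mm over 861 years gives 122.9 / 861 ≈ 0.143 mm/year.
Length of B = 0.143 × 322 = 46.0 mm.

46.0 mm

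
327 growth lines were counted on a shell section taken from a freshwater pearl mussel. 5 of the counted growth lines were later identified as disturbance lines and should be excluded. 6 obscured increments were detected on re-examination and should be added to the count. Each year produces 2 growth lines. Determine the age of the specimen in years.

164 years

Correcting the raw count gives 327 − 5 + 6 = 328 true growth lines.
With 2 growth lines per year, 328 / 2 = 164 years.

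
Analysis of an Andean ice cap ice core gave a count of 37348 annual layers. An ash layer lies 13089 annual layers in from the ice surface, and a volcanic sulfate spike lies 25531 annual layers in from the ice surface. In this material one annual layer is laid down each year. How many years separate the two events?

12442 years

25531 − 13089 = 12442 annual layers lie between the two events.
That is 12442 years at one annual layer per year.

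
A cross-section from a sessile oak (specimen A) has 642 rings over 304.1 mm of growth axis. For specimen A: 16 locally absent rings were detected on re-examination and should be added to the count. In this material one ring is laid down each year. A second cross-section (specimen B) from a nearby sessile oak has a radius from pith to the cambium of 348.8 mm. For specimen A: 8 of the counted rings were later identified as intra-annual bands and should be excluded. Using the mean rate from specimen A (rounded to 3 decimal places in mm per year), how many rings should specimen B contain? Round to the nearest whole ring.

Specimen A: correcting the raw count gives 642 − 8 + 16 = 650 true rings.
A: 304.1 mm over 650 years gives 304.1 / 650 ≈ 0.468 mm/yr.
Specimen B: 348.8 mm / 0.468 mm per year = 745.30 years ≈ 745 rings.

745 rings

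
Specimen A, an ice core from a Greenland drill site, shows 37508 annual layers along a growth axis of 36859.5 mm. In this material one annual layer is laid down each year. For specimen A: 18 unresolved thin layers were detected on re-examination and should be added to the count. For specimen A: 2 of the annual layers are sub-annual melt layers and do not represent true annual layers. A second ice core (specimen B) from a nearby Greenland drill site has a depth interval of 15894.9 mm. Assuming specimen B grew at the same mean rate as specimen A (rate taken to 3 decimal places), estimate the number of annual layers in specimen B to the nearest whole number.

16186 annual layers

Specimen A: true annual layer count = 37508 − 2 + 18 = 37524.
A: 36859.5 mm over 37524 years gives 36859.5 / 37524 ≈ 0.982 mm per year.
For B, 15894.9 / 0.982 = 16186.25 years ≈ 16186 annual layers.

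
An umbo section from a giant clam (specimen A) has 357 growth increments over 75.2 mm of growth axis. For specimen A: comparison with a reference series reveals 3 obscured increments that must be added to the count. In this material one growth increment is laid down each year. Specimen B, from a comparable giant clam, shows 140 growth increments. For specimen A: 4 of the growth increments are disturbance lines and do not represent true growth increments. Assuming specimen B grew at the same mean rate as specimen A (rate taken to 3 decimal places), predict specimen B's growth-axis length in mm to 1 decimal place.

Specimen A: after corrections the count is 357 − 4 + 3 = 356 growth increments.
A: 75.2 mm over 356 years gives 75.2 / 356 ≈ 0.211 mm/yr.
B's length ≈ 0.211 × 140 = 29.5 mm.

29.5 mm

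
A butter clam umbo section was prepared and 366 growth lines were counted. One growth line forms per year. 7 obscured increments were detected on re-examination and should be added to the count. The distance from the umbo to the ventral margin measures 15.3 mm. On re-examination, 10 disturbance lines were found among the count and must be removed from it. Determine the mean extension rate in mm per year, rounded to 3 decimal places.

Correcting the raw count gives 366 − 10 + 7 = 363 true growth lines.
15.3 mm over 363 years gives 15.3 / 363 ≈ 0.042 mm per year.

0.042 mm per year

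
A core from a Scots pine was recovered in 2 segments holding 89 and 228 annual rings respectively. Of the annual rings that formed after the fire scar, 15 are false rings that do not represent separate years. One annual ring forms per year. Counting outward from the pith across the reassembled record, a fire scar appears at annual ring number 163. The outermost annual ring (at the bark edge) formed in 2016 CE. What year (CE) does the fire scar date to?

Total annual rings = 89 + 228 = 317.
Between annual ring 163 and the bark edge there are 317 − 163 = 154 annual rings.
154 − 15 false = 139 true annual rings after the fire scar.
The annual ring at the bark edge is 2016 CE, so the fire scar dates to 2016 − 139 = 1877 CE.

1877 CE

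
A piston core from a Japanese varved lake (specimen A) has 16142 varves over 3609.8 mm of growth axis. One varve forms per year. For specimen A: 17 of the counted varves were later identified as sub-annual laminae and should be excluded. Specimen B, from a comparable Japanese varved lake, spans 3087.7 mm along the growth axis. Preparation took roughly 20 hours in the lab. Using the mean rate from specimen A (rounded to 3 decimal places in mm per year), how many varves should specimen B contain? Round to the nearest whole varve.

13784 varves

Specimen A: true varve count = 16142 − 17 = 16125.
A: Mean rate = 3609.8 mm / 16125 years ≈ 0.224 mm/yr.
Specimen B: 3087.7 mm / 0.224 mm per year = 13784.37 years ≈ 13784 varves.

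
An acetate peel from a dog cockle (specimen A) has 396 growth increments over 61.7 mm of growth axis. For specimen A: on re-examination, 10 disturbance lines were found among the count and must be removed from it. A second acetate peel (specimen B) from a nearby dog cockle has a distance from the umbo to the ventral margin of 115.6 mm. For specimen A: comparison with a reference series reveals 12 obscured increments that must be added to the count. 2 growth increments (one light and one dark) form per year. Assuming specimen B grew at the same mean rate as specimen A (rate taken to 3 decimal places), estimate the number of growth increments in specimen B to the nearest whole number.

746 growth increments

Specimen A: adjusted count: 396 − 10 + 12 = 398 growth increments.
Specimen A: dividing by 2 growth increments per year: 398 / 2 = 199 years.
A: Mean rate = 61.7 mm / 199 years ≈ 0.310 mm/year.
Specimen B: 115.6 mm / 0.310 mm per year = 372.90 years; at 2 growth increments per year that is 372.90 × 2 ≈ 746 growth increments.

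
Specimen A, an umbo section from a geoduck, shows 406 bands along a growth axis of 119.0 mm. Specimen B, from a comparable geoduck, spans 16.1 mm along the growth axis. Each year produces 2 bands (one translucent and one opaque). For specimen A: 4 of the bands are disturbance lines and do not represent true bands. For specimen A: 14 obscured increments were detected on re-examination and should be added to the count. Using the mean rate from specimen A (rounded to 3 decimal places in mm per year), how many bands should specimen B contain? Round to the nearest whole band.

Specimen A: correcting the raw count gives 406 − 4 + 14 = 416 true bands.
Specimen A: dividing by 2 bands per year: 416 / 2 = 208 years.
A: Mean rate = 119.0 mm / 208 years ≈ 0.572 mm/yr.
For B, 16.1 / 0.572 = 28.15 years; at 2 bands per year that is 28.15 × 2 ≈ 56 bands.

56 bands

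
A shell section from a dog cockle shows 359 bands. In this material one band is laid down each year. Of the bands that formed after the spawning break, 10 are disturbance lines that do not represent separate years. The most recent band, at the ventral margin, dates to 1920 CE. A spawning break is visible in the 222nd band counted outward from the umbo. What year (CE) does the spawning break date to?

1793 CE

Between band 222 and the ventral margin there are 359 − 222 = 137 bands.
Removing the 10 false bands leaves 137 − 10 = 127 true bands beyond the spawning break.
The band at the ventral margin is 1920 CE, so the spawning break dates to 1920 − 127 = 1793 CE.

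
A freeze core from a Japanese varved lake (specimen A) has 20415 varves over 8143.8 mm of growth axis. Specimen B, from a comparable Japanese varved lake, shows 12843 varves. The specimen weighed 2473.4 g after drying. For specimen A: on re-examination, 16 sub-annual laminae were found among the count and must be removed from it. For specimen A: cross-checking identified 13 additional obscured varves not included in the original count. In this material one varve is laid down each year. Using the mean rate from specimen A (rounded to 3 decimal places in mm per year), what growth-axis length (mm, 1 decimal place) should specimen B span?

5124.4 mm

Specimen A: adjusted count: 20415 − 16 + 13 = 20412 varves.
A: Extension rate ≈ 8143.8 / 20412 = 0.399 mm per year.
B's length ≈ 0.399 × 12843 = 5124.4 mm.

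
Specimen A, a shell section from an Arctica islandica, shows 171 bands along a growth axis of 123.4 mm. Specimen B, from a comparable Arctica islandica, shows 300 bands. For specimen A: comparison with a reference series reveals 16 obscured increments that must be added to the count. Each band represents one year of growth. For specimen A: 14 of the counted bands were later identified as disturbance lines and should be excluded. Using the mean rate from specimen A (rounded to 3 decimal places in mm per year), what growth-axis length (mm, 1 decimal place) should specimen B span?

213.9 mm

Specimen A: after corrections the count is 171 − 14 + 16 = 173 bands.
A: Extension rate ≈ 123.4 / 173 = 0.713 mm/yr.
Length of B = 0.713 × 300 = 213.9 mm.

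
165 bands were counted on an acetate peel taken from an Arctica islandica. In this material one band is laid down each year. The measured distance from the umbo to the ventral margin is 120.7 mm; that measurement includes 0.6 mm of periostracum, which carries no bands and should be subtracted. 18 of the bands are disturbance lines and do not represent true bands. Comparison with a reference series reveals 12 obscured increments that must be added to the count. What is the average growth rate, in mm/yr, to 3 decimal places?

Correcting the raw count gives 165 − 18 + 12 = 159 true bands.
The growth record spans 120.7 − 0.6 = 120.1 mm.
120.1 mm over 159 years gives 120.1 / 159 ≈ 0.755 mm/yr.

0.755 mm/yr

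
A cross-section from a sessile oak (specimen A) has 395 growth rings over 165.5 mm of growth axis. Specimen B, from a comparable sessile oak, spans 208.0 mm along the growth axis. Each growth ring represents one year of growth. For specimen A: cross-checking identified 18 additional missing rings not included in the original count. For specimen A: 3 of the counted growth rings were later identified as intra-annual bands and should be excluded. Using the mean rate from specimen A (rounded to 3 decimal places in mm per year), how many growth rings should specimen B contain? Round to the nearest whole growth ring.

Specimen A: adjusted count: 395 − 3 + 18 = 410 growth rings.
A: Mean rate = 165.5 mm / 410 years ≈ 0.404 mm/yr.
Specimen B: 208.0 mm / 0.404 mm per year = 514.85 years ≈ 515 growth rings.

515 growth rings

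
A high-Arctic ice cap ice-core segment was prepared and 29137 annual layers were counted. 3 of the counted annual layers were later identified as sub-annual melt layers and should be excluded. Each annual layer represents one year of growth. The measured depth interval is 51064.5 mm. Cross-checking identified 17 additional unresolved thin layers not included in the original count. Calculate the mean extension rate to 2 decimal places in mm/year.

Correcting the raw count gives 29137 − 3 + 17 = 29151 true annual layers.
Mean rate = 51064.5 mm / 29151 years ≈ 1.75 mm/year.

1.75 mm/year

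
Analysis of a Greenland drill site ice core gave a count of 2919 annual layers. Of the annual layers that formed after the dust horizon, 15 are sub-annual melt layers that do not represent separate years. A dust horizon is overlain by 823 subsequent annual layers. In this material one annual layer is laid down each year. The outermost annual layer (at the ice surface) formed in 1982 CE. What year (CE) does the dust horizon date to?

823 annual layers post-date the dust horizon.
Excluding 15 false annual layers: 823 − 15 = 808.
1982 − 808 = 1174 CE.

1174 CE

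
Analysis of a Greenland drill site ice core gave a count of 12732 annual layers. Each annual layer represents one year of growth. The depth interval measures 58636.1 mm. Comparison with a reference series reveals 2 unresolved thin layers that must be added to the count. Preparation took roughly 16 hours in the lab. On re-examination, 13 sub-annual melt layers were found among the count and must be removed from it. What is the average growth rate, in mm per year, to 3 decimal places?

Adjusted count: 12732 − 13 + 2 = 12721 annual layers.
Mean rate = 58636.1 mm / 12721 years ≈ 4.609 mm per year.

4.609 mm per year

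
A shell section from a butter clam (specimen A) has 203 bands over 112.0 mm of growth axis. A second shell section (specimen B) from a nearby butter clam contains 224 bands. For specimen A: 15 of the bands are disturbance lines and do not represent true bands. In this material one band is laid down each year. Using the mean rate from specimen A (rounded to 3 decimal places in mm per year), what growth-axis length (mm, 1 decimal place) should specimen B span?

133.5 mm

Specimen A: true band count = 203 − 15 = 188.
A: 112.0 mm over 188 years gives 112.0 / 188 ≈ 0.596 mm per year.
For B, 0.596 mm/year × 224 years = 133.5 mm.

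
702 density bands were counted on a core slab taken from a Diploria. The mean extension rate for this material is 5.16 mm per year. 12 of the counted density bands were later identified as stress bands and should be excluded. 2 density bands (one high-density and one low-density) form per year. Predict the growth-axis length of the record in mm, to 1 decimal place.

1780.2 mm

After corrections the count is 702 − 12 = 690 density bands.
With 2 density bands per year, 690 / 2 = 345 years.
Predicted length = 5.16 mm/year × 345 years = 1780.2 mm.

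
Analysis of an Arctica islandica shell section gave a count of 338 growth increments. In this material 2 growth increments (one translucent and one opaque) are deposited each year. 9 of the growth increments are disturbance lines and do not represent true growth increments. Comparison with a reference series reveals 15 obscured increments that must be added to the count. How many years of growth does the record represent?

True growth increment count = 338 − 9 + 15 = 344.
344 growth increments at 2 per year is 344 / 2 = 172 years.

172 yr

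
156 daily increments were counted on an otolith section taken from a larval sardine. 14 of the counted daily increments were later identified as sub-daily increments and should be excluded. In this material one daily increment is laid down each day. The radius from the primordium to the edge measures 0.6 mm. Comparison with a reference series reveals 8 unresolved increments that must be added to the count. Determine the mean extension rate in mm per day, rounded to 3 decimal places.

0.004 mm per day

After corrections the count is 156 − 14 + 8 = 150 daily increments.
Extension rate ≈ 0.6 / 150 = 0.004 mm per day.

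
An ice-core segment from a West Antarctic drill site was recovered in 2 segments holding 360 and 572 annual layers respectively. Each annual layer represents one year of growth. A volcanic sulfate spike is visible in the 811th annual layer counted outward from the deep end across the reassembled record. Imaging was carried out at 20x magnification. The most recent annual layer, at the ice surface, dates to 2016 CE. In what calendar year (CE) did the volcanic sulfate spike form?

Total annual layers = 360 + 572 = 932.
932 − 811 = 121 annual layers lie beyond the volcanic sulfate spike toward the ice surface.
2016 − 121 = 1895 CE.

1895 CE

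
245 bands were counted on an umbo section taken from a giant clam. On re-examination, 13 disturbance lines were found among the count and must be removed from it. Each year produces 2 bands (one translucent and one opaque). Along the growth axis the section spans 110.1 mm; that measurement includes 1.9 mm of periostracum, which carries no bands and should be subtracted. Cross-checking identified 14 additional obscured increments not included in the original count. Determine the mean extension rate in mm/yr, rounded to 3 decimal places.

Correcting the raw count gives 245 − 13 + 14 = 246 true bands.
Dividing by 2 bands per year: 246 / 2 = 123 years.
The growth record spans 110.1 − 1.9 = 108.2 mm.
Mean rate = 108.2 mm / 123 years ≈ 0.880 mm/yr.

0.880 mm/yr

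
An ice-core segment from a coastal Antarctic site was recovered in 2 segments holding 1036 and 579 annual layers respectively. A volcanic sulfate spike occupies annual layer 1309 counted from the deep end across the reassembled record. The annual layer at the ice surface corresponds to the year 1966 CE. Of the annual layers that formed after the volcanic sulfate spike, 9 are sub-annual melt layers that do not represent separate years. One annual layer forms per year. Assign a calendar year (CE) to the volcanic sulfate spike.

Total annual layers = 1036 + 579 = 1615.
The volcanic sulfate spike sits at annual layer 1309 from the deep end, so 1615 − 1309 = 306 annual layers formed after it.
Removing the 9 false annual layers leaves 306 − 9 = 297 true annual layers beyond the volcanic sulfate spike.
The annual layer at the ice surface is 1966 CE, so the volcanic sulfate spike dates to 1966 − 297 = 1669 CE.

1669 CE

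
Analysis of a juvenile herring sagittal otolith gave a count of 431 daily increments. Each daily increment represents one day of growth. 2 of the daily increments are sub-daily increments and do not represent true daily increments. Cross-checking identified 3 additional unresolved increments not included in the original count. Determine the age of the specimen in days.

432 d

Correcting the raw count gives 431 − 2 + 3 = 432 true daily increments.
At one daily increment per day, that is 432 days.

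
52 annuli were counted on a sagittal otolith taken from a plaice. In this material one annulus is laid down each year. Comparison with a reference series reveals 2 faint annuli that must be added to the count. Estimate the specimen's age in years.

True annulus count = 52 + 2 = 54.
At one annulus per year, that is 54 years.

54 years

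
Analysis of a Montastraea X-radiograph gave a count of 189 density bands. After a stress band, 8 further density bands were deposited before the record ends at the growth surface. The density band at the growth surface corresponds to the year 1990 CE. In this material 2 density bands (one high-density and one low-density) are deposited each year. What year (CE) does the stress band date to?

1986 CE

8 density bands post-date the stress band.
8 density bands at 2 per year is 8 / 2 = 4 years.
1990 − 4 = 1986 CE.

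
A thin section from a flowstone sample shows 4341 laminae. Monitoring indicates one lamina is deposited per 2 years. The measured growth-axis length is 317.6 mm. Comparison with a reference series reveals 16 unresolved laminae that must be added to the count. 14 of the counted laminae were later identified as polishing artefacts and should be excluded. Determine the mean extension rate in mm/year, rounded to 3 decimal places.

After corrections the count is 4341 − 14 + 16 = 4343 laminae.
4343 laminae at 2 years each span 4343 × 2 = 8686 years.
Mean rate = 317.6 mm / 8686 years ≈ 0.037 mm/year.

0.037 mm/year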